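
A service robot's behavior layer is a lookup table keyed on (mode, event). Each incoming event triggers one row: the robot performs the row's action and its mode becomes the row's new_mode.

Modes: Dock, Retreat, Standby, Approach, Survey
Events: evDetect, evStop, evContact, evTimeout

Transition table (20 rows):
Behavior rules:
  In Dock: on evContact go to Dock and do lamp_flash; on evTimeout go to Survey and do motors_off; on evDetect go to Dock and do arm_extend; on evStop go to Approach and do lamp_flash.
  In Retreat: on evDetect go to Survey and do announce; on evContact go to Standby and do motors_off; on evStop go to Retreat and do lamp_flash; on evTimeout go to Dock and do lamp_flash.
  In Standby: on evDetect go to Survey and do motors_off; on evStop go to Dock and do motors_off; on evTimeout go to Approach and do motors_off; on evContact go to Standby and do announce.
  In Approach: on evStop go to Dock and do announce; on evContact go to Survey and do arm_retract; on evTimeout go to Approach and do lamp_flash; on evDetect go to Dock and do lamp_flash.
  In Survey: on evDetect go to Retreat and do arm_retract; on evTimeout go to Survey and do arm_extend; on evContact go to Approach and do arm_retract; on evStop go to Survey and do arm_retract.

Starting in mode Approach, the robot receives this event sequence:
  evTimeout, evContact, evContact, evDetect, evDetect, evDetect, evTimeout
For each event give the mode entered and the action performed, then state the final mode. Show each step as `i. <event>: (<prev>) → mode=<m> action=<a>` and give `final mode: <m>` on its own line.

1. evTimeout: (Approach) → mode=Approach action=lamp_flash
2. evContact: (Approach) → mode=Survey action=arm_retract
3. evContact: (Survey) → mode=Approach action=arm_retract
4. evDetect: (Approach) → mode=Dock action=lamp_flash
5. evDetect: (Dock) → mode=Dock action=arm_extend
6. evDetect: (Dock) → mode=Dock action=arm_extend
7. evTimeout: (Dock) → mode=Survey action=motors_off

final mode: Survey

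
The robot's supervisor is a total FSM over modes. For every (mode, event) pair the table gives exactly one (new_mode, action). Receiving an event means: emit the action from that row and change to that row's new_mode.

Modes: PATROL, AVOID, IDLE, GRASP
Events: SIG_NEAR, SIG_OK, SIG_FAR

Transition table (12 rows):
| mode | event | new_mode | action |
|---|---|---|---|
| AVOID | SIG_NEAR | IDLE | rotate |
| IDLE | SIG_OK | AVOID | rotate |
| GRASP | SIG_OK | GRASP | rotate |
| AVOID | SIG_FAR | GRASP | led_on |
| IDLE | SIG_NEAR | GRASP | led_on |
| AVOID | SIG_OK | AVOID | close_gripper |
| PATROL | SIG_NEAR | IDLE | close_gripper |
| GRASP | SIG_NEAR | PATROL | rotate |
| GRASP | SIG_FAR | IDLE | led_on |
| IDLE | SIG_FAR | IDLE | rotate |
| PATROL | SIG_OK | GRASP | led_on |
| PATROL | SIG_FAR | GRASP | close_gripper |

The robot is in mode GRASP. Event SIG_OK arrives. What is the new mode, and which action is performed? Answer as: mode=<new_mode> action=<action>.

mode=GRASP action=rotate

current mode = GRASP; filter table to that mode:
  (GRASP, SIG_OK) → (GRASP, rotate)  ← event matches
  (GRASP, SIG_NEAR) → (PATROL, rotate)
  (GRASP, SIG_FAR) → (IDLE, led_on)
event = SIG_OK selects (GRASP, rotate)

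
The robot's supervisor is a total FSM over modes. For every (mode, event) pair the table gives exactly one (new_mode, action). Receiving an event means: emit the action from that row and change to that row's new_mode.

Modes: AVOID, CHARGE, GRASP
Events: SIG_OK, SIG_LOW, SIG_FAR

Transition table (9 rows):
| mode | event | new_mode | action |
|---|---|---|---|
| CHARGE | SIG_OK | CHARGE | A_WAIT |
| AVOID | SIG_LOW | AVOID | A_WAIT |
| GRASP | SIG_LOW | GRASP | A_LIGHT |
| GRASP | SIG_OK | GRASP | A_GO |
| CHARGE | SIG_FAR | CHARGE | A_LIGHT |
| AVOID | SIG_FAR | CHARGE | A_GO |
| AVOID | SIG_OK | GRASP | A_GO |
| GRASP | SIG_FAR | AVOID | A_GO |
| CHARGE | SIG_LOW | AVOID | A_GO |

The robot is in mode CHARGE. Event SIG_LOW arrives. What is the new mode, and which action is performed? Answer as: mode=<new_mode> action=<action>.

current mode = CHARGE; filter table to that mode:
  (CHARGE, SIG_OK) → (CHARGE, A_WAIT)
  (CHARGE, SIG_FAR) → (CHARGE, A_LIGHT)
  (CHARGE, SIG_LOW) → (AVOID, A_GO)  ← event matches
event = SIG_LOW selects (AVOID, A_GO)

mode=AVOID action=A_GO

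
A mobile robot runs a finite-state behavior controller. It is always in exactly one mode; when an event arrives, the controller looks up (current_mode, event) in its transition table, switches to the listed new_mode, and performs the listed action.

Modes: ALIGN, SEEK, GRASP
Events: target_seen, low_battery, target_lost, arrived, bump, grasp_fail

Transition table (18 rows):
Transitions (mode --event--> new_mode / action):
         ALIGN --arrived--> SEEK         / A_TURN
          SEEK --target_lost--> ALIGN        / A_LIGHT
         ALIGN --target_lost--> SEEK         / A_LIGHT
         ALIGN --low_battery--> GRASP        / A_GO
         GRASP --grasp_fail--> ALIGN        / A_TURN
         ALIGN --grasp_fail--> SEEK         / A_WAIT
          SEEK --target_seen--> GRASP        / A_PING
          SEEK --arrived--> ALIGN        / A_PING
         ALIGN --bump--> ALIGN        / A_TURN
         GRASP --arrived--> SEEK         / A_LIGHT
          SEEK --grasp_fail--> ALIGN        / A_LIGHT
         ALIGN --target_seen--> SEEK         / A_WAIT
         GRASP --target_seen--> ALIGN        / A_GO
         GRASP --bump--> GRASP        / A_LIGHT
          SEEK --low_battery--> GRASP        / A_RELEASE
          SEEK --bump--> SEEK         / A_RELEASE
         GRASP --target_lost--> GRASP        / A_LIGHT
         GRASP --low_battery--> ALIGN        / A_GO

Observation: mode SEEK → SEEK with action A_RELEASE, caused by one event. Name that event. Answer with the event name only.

bump

try target_seen: (SEEK, target_seen) → (GRASP, A_PING)
try low_battery: (SEEK, low_battery) → (GRASP, A_RELEASE)
try target_lost: (SEEK, target_lost) → (ALIGN, A_LIGHT)
try arrived: (SEEK, arrived) → (ALIGN, A_PING)
try bump: (SEEK, bump) → (SEEK, A_RELEASE)  ← matches
try grasp_fail: (SEEK, grasp_fail) → (ALIGN, A_LIGHT)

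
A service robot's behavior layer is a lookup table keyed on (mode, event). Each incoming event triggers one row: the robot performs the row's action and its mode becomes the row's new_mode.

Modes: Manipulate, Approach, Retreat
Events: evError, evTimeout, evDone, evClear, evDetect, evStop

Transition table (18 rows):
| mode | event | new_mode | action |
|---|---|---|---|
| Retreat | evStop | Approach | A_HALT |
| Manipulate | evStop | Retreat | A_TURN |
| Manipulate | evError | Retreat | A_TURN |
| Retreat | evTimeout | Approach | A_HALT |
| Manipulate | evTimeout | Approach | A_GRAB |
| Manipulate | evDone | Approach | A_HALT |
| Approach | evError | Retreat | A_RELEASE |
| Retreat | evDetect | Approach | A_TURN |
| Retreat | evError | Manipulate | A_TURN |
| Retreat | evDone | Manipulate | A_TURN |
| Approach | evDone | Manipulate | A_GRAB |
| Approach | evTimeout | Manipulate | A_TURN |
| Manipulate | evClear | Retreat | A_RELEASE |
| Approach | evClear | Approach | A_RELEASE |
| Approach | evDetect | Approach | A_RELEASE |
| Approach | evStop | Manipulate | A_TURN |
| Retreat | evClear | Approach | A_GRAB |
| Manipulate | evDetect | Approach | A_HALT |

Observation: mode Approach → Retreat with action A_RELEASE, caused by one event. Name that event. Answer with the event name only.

evError

try evError: (Approach, evError) → (Retreat, A_RELEASE)  ← matches
try evTimeout: (Approach, evTimeout) → (Manipulate, A_TURN)
try evDone: (Approach, evDone) → (Manipulate, A_GRAB)
try evClear: (Approach, evClear) → (Approach, A_RELEASE)
try evDetect: (Approach, evDetect) → (Approach, A_RELEASE)
try evStop: (Approach, evStop) → (Manipulate, A_TURN)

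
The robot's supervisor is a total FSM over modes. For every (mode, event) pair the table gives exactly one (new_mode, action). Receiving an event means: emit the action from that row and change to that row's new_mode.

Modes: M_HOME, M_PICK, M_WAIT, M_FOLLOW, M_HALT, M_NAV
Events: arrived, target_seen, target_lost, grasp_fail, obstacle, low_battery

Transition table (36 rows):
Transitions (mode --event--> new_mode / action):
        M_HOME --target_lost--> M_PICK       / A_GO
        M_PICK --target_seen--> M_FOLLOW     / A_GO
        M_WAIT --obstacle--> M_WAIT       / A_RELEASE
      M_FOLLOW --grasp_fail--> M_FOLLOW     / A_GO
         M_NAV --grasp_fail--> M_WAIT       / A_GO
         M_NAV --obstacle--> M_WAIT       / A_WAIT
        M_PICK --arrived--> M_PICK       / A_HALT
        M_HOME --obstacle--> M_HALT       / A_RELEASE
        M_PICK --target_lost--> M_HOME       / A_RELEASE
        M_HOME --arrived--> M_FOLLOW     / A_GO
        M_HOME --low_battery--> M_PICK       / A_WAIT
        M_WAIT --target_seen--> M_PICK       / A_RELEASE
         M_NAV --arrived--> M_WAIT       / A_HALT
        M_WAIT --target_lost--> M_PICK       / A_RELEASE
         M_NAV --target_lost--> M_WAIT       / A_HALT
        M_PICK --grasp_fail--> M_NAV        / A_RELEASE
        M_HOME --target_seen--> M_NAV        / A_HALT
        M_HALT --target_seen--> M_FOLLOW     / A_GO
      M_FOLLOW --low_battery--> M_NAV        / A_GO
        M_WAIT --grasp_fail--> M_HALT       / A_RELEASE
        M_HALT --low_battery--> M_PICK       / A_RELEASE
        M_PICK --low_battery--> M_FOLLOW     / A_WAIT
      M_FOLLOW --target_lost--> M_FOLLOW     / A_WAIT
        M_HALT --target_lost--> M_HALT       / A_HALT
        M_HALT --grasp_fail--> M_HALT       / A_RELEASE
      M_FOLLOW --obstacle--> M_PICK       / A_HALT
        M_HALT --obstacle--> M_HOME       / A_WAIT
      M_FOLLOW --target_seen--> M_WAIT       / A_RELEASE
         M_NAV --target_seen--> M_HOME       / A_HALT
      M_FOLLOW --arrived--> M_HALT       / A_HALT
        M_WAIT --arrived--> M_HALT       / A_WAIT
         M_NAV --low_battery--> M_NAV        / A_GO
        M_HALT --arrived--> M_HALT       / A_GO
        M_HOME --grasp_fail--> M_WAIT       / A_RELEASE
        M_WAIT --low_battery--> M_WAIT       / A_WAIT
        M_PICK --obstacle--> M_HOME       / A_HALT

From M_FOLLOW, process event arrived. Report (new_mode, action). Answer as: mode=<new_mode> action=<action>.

current mode = M_FOLLOW; filter table to that mode:
  (M_FOLLOW, grasp_fail) → (M_FOLLOW, A_GO)
  (M_FOLLOW, low_battery) → (M_NAV, A_GO)
  (M_FOLLOW, target_lost) → (M_FOLLOW, A_WAIT)
  (M_FOLLOW, obstacle) → (M_PICK, A_HALT)
  (M_FOLLOW, target_seen) → (M_WAIT, A_RELEASE)
  (M_FOLLOW, arrived) → (M_HALT, A_HALT)  ← event matches
event = arrived selects (M_HALT, A_HALT)

mode=M_HALT action=A_HALT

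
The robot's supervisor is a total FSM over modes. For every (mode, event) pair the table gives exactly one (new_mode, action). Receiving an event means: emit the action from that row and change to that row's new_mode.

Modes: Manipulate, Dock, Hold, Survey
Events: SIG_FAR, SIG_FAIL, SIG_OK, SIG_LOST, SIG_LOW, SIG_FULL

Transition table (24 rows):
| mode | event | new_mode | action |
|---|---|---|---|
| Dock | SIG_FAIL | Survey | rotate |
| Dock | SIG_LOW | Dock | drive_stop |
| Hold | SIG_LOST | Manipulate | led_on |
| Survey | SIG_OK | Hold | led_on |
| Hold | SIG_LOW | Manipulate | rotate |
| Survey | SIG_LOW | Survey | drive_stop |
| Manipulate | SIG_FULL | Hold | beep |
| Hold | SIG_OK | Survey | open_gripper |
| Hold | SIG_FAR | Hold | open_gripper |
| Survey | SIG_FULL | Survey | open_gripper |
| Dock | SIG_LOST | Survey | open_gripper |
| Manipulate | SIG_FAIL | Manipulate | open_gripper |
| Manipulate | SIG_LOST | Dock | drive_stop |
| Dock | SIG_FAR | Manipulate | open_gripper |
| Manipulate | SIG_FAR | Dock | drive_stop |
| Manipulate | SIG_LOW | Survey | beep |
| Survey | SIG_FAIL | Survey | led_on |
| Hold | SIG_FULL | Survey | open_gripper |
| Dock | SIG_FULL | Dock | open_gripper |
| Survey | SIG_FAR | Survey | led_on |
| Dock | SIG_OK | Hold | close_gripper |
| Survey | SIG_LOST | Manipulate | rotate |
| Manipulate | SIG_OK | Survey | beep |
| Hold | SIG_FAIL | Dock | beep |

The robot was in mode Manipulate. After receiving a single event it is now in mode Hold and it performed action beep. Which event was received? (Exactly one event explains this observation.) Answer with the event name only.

try SIG_FAR: (Manipulate, SIG_FAR) → (Dock, drive_stop)
try SIG_FAIL: (Manipulate, SIG_FAIL) → (Manipulate, open_gripper)
try SIG_OK: (Manipulate, SIG_OK) → (Survey, beep)
try SIG_LOST: (Manipulate, SIG_LOST) → (Dock, drive_stop)
try SIG_LOW: (Manipulate, SIG_LOW) → (Survey, beep)
try SIG_FULL: (Manipulate, SIG_FULL) → (Hold, beep)  ← matches

SIG_FULL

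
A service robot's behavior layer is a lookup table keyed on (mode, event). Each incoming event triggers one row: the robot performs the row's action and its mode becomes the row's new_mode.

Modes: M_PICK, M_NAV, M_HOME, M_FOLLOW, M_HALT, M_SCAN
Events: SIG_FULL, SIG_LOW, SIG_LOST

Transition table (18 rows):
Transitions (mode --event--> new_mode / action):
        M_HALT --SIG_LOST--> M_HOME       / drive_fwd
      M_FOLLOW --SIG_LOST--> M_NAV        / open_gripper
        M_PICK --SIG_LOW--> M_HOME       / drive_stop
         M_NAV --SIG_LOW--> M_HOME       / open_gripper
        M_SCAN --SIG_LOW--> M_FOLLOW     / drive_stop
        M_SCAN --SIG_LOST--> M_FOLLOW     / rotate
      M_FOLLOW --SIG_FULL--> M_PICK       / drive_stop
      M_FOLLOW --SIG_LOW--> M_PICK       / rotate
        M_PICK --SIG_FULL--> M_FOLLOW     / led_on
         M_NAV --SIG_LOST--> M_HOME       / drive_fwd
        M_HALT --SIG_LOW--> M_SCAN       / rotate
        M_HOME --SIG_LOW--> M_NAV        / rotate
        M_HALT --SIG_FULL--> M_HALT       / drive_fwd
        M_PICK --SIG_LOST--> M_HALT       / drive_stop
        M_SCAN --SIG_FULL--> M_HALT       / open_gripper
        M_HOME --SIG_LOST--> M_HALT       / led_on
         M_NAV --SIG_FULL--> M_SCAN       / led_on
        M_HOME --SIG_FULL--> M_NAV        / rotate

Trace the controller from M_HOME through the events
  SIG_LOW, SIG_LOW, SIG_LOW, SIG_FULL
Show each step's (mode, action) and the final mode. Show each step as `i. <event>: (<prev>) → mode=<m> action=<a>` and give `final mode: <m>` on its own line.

final mode: M_SCAN

1. SIG_LOW: (M_HOME) → mode=M_NAV action=rotate
2. SIG_LOW: (M_NAV) → mode=M_HOME action=open_gripper
3. SIG_LOW: (M_HOME) → mode=M_NAV action=rotate
4. SIG_FULL: (M_NAV) → mode=M_SCAN action=led_on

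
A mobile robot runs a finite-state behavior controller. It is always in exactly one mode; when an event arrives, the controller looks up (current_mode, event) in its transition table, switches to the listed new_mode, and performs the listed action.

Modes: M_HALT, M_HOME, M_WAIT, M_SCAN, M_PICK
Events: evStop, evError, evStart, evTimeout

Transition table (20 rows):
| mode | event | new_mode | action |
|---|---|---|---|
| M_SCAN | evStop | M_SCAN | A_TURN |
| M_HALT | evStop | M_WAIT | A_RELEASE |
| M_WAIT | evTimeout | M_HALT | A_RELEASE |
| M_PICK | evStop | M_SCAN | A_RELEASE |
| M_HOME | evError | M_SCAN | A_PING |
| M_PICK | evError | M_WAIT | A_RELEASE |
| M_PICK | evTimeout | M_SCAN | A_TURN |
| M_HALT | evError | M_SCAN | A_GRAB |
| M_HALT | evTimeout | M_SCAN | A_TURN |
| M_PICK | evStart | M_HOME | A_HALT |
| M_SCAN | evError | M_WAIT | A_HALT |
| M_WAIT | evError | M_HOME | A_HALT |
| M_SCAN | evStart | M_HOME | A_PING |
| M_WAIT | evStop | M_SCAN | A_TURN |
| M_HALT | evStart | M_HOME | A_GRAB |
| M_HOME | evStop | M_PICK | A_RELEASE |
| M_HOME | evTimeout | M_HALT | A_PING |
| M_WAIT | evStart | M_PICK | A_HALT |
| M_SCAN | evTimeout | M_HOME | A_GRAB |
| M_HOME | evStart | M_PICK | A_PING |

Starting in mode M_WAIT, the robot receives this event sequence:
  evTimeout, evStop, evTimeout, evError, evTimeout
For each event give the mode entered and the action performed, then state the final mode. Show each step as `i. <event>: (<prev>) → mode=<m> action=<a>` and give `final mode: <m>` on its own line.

1. evTimeout: (M_WAIT) → mode=M_HALT action=A_RELEASE
2. evStop: (M_HALT) → mode=M_WAIT action=A_RELEASE
3. evTimeout: (M_WAIT) → mode=M_HALT action=A_RELEASE
4. evError: (M_HALT) → mode=M_SCAN action=A_GRAB
5. evTimeout: (M_SCAN) → mode=M_HOME action=A_GRAB

final mode: M_HOME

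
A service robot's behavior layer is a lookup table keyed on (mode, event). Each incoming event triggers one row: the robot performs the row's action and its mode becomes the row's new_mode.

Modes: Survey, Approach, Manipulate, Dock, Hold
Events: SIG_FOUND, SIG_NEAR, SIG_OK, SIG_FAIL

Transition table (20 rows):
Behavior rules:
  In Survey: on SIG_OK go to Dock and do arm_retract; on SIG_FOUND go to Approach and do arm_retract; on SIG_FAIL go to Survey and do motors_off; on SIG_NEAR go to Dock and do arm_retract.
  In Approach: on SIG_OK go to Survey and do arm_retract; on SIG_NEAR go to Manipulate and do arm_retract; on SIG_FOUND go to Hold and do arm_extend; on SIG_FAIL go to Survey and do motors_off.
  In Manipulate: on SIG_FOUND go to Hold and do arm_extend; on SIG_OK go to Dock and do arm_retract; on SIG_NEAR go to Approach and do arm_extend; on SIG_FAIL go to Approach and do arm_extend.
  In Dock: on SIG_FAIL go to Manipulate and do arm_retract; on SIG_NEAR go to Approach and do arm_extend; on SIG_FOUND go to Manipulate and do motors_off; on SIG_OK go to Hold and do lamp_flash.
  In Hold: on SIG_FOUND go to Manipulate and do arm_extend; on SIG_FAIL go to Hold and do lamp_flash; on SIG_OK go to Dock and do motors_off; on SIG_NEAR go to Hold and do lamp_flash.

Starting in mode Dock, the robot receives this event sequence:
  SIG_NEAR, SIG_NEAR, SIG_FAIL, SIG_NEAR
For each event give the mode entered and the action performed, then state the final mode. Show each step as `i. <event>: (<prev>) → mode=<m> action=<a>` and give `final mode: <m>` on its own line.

final mode: Manipulate

1. SIG_NEAR: (Dock) → mode=Approach action=arm_extend
2. SIG_NEAR: (Approach) → mode=Manipulate action=arm_retract
3. SIG_FAIL: (Manipulate) → mode=Approach action=arm_extend
4. SIG_NEAR: (Approach) → mode=Manipulate action=arm_retract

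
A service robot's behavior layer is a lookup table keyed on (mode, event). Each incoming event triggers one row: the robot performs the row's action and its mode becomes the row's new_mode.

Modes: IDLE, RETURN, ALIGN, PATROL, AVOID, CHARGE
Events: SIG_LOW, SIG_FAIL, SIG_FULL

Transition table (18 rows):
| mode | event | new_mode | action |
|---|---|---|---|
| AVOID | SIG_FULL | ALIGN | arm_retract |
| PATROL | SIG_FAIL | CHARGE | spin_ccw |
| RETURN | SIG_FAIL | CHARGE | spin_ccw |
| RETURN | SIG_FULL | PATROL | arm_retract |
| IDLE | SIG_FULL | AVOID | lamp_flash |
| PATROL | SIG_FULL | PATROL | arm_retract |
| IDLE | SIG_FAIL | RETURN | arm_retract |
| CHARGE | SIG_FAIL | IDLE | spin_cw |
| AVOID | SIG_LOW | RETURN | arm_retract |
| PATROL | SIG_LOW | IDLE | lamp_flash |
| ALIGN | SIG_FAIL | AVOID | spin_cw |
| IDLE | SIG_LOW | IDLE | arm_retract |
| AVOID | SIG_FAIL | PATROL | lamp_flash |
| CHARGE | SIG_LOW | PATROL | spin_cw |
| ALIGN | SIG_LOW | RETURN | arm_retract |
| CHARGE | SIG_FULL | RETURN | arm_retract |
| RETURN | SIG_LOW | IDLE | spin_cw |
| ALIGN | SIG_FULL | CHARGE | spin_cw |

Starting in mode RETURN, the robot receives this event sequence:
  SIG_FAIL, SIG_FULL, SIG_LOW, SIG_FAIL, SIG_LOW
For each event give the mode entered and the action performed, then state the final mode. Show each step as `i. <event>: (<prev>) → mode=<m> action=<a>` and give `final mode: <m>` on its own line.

1. SIG_FAIL: (RETURN) → mode=CHARGE action=spin_ccw
2. SIG_FULL: (CHARGE) → mode=RETURN action=arm_retract
3. SIG_LOW: (RETURN) → mode=IDLE action=spin_cw
4. SIG_FAIL: (IDLE) → mode=RETURN action=arm_retract
5. SIG_LOW: (RETURN) → mode=IDLE action=spin_cw

final mode: IDLE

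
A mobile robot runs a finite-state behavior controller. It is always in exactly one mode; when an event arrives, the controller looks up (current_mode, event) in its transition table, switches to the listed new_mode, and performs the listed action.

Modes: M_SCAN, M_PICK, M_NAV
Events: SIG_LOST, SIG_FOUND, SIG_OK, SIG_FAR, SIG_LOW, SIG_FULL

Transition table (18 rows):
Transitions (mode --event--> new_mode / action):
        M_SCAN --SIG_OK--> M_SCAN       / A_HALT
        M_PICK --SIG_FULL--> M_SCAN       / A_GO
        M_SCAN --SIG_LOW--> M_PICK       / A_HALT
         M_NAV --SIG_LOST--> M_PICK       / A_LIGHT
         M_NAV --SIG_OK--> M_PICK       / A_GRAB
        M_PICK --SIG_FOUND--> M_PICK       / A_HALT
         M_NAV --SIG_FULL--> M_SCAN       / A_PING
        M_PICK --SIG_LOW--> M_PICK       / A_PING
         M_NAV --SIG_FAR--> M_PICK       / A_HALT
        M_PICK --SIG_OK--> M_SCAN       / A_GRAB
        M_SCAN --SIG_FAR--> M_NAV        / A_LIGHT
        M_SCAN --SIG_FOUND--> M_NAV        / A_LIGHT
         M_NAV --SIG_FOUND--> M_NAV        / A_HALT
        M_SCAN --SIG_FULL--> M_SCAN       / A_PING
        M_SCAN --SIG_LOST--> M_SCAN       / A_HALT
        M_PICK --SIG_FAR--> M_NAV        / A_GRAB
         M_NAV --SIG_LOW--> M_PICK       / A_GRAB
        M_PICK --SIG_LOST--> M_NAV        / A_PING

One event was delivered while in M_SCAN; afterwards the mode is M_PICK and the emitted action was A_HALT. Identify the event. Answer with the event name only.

SIG_LOW

try SIG_LOST: (M_SCAN, SIG_LOST) → (M_SCAN, A_HALT)
try SIG_FOUND: (M_SCAN, SIG_FOUND) → (M_NAV, A_LIGHT)
try SIG_OK: (M_SCAN, SIG_OK) → (M_SCAN, A_HALT)
try SIG_FAR: (M_SCAN, SIG_FAR) → (M_NAV, A_LIGHT)
try SIG_LOW: (M_SCAN, SIG_LOW) → (M_PICK, A_HALT)  ← matches
try SIG_FULL: (M_SCAN, SIG_FULL) → (M_SCAN, A_PING)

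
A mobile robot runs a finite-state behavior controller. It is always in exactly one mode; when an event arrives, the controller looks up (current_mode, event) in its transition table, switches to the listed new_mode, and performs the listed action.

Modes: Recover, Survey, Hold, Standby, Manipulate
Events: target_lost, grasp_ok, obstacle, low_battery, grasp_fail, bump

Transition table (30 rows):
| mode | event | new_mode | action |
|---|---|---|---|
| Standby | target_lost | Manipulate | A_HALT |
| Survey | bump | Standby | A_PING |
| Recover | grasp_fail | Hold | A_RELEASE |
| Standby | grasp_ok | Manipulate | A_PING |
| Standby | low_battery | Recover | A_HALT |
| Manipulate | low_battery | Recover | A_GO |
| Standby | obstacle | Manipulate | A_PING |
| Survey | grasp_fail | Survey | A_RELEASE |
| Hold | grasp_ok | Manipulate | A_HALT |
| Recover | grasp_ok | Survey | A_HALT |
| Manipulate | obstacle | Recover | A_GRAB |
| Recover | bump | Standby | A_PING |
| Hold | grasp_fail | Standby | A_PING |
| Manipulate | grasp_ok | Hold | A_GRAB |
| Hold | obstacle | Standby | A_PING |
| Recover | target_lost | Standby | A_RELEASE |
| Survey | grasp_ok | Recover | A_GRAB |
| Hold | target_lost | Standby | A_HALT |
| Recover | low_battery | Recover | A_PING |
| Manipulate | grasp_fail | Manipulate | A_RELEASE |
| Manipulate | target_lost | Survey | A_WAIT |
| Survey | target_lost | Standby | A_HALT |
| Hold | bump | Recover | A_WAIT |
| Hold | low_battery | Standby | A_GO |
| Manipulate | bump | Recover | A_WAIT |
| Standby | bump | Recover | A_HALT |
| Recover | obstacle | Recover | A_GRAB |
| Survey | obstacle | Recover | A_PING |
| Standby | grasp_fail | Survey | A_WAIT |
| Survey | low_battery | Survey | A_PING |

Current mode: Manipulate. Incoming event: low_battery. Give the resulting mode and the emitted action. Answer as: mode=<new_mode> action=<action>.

current mode = Manipulate; filter table to that mode:
  (Manipulate, low_battery) → (Recover, A_GO)  ← event matches
  (Manipulate, obstacle) → (Recover, A_GRAB)
  (Manipulate, grasp_ok) → (Hold, A_GRAB)
  (Manipulate, grasp_fail) → (Manipulate, A_RELEASE)
  (Manipulate, target_lost) → (Survey, A_WAIT)
  (Manipulate, bump) → (Recover, A_WAIT)
event = low_battery selects (Recover, A_GO)

mode=Recover action=A_GO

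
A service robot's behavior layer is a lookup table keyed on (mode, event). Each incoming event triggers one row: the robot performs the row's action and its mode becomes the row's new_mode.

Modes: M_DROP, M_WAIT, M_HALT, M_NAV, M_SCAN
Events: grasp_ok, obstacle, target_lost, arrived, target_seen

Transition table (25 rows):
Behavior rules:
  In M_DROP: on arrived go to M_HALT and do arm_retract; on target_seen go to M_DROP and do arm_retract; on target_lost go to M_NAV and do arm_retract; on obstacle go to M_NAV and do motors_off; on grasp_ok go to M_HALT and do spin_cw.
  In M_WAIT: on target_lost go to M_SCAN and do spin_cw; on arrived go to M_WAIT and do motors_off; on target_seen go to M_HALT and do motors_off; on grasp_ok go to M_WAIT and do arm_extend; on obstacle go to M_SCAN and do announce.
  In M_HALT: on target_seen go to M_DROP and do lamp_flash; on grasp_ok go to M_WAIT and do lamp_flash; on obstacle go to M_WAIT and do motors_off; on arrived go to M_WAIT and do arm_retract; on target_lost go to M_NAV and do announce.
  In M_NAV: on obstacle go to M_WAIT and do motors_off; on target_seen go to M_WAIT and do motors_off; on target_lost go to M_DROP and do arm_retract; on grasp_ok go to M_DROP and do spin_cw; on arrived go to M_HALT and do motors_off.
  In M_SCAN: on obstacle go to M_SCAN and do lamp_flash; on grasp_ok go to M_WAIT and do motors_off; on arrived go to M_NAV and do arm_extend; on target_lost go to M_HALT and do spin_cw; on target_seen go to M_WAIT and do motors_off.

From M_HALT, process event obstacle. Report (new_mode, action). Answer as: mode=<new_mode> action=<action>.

current mode = M_HALT; filter table to that mode:
  (M_HALT, target_seen) → (M_DROP, lamp_flash)
  (M_HALT, grasp_ok) → (M_WAIT, lamp_flash)
  (M_HALT, obstacle) → (M_WAIT, motors_off)  ← event matches
  (M_HALT, arrived) → (M_WAIT, arm_retract)
  (M_HALT, target_lost) → (M_NAV, announce)
event = obstacle selects (M_WAIT, motors_off)

mode=M_WAIT action=motors_off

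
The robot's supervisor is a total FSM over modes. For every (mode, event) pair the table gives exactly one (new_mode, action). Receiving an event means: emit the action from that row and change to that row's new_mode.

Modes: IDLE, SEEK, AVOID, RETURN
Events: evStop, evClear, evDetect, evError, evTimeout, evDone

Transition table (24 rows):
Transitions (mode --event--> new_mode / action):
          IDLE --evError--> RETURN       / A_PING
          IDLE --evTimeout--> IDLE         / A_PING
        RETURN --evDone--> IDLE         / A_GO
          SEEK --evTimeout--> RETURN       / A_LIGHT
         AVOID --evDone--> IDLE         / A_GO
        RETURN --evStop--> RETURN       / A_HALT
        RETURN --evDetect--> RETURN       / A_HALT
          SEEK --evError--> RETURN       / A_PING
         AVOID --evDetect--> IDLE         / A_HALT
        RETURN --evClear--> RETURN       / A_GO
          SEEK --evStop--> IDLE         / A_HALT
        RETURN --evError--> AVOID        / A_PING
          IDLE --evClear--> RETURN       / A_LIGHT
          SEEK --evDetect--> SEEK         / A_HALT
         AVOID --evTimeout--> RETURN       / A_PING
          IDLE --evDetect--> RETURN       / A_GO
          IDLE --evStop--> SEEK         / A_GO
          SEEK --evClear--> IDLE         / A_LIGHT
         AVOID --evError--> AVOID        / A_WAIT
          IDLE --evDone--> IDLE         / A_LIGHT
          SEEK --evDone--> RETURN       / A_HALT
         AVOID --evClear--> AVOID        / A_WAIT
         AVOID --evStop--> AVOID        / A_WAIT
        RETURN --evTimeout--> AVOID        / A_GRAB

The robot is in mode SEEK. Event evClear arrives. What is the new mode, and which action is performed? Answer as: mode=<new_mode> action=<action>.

current mode = SEEK; filter table to that mode:
  (SEEK, evTimeout) → (RETURN, A_LIGHT)
  (SEEK, evError) → (RETURN, A_PING)
  (SEEK, evStop) → (IDLE, A_HALT)
  (SEEK, evDetect) → (SEEK, A_HALT)
  (SEEK, evClear) → (IDLE, A_LIGHT)  ← event matches
  (SEEK, evDone) → (RETURN, A_HALT)
event = evClear selects (IDLE, A_LIGHT)

mode=IDLE action=A_LIGHT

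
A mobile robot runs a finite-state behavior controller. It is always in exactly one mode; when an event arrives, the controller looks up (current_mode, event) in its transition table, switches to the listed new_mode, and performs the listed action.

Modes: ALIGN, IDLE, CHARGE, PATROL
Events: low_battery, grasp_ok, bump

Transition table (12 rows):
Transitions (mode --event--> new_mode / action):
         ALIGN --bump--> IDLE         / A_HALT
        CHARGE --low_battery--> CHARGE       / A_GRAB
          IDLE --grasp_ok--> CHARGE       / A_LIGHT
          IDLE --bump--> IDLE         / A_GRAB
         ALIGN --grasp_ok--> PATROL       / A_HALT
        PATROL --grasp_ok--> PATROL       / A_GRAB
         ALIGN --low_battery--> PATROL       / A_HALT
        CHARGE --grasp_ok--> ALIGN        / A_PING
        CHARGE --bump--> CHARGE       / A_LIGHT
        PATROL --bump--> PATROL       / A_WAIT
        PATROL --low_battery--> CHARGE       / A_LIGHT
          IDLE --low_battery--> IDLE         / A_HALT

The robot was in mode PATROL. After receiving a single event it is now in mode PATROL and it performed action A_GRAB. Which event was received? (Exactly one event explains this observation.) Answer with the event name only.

grasp_ok

try low_battery: (PATROL, low_battery) → (CHARGE, A_LIGHT)
try grasp_ok: (PATROL, grasp_ok) → (PATROL, A_GRAB)  ← matches
try bump: (PATROL, bump) → (PATROL, A_WAIT)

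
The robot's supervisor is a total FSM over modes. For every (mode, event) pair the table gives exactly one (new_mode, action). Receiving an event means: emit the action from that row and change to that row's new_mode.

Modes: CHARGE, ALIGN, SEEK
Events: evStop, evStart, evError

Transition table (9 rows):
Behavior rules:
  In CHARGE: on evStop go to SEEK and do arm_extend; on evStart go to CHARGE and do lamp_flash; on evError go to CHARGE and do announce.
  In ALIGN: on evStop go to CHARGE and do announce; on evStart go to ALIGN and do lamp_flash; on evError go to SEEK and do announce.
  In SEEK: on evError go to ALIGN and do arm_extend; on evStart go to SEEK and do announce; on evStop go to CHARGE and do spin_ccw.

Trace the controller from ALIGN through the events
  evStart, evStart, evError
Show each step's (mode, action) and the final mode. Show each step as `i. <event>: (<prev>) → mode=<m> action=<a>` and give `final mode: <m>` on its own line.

final mode: SEEK

1. evStart: (ALIGN) → mode=ALIGN action=lamp_flash
2. evStart: (ALIGN) → mode=ALIGN action=lamp_flash
3. evError: (ALIGN) → mode=SEEK action=announce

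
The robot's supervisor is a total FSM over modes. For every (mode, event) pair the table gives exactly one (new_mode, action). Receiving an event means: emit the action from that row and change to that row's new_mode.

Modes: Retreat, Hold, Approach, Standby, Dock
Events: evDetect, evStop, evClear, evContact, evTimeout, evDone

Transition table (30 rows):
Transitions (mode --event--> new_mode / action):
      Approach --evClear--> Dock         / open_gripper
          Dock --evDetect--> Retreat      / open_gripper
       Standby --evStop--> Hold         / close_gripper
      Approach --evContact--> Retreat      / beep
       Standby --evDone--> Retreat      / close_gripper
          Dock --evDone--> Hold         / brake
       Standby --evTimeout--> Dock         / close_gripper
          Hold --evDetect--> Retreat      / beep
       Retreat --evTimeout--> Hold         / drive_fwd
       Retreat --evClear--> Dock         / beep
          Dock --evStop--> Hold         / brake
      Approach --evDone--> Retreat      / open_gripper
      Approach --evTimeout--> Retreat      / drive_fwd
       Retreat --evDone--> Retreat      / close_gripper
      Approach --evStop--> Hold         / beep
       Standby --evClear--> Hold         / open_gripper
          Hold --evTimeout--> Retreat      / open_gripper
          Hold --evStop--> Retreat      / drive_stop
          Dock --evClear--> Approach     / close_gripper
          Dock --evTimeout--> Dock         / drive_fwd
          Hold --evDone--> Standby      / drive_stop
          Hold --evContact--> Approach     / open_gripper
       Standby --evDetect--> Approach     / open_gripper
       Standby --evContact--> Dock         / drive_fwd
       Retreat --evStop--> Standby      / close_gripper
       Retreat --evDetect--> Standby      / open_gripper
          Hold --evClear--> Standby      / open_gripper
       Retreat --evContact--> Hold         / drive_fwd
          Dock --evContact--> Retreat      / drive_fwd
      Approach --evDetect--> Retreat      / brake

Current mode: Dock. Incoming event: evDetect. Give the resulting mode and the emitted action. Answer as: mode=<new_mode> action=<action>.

mode=Retreat action=open_gripper

current mode = Dock; filter table to that mode:
  (Dock, evDetect) → (Retreat, open_gripper)  ← event matches
  (Dock, evDone) → (Hold, brake)
  (Dock, evStop) → (Hold, brake)
  (Dock, evClear) → (Approach, close_gripper)
  (Dock, evTimeout) → (Dock, drive_fwd)
  (Dock, evContact) → (Retreat, drive_fwd)
event = evDetect selects (Retreat, open_gripper)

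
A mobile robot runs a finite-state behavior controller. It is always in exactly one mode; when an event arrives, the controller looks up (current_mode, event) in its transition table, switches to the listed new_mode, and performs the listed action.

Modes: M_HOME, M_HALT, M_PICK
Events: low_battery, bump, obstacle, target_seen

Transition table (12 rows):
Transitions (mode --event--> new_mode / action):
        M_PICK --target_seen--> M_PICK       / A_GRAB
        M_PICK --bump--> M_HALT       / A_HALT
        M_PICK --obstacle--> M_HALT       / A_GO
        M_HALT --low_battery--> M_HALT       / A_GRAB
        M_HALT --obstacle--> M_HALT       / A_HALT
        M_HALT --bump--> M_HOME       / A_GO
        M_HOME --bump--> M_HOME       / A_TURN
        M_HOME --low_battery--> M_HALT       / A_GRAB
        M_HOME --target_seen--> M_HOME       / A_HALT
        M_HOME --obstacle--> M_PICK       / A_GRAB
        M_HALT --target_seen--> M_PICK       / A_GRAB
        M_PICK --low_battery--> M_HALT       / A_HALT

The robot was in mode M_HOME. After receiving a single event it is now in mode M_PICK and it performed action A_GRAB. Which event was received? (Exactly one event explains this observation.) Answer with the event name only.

try low_battery: (M_HOME, low_battery) → (M_HALT, A_GRAB)
try bump: (M_HOME, bump) → (M_HOME, A_TURN)
try obstacle: (M_HOME, obstacle) → (M_PICK, A_GRAB)  ← matches
try target_seen: (M_HOME, target_seen) → (M_HOME, A_HALT)

obstacle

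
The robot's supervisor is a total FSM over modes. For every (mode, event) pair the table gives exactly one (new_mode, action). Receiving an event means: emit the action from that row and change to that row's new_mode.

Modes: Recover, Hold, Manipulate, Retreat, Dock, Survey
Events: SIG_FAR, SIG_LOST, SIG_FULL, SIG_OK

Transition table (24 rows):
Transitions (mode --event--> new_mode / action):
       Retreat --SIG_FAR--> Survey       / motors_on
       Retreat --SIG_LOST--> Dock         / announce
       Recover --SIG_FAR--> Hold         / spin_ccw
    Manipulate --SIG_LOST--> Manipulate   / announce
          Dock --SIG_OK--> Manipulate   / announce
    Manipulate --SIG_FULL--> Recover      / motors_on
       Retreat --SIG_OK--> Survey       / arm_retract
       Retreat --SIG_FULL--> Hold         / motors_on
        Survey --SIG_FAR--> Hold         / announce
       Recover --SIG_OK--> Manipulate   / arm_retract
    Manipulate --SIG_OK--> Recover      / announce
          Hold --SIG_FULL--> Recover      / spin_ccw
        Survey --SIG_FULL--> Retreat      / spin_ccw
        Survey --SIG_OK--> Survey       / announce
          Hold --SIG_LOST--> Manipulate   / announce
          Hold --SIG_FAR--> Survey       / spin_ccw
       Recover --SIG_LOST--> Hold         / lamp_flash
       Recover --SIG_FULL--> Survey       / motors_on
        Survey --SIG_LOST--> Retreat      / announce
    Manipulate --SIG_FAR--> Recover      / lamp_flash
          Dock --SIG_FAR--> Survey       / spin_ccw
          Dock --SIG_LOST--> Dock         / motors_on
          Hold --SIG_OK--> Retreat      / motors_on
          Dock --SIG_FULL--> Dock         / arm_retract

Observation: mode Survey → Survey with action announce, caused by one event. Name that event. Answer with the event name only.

try SIG_FAR: (Survey, SIG_FAR) → (Hold, announce)
try SIG_LOST: (Survey, SIG_LOST) → (Retreat, announce)
try SIG_FULL: (Survey, SIG_FULL) → (Retreat, spin_ccw)
try SIG_OK: (Survey, SIG_OK) → (Survey, announce)  ← matches

SIG_OK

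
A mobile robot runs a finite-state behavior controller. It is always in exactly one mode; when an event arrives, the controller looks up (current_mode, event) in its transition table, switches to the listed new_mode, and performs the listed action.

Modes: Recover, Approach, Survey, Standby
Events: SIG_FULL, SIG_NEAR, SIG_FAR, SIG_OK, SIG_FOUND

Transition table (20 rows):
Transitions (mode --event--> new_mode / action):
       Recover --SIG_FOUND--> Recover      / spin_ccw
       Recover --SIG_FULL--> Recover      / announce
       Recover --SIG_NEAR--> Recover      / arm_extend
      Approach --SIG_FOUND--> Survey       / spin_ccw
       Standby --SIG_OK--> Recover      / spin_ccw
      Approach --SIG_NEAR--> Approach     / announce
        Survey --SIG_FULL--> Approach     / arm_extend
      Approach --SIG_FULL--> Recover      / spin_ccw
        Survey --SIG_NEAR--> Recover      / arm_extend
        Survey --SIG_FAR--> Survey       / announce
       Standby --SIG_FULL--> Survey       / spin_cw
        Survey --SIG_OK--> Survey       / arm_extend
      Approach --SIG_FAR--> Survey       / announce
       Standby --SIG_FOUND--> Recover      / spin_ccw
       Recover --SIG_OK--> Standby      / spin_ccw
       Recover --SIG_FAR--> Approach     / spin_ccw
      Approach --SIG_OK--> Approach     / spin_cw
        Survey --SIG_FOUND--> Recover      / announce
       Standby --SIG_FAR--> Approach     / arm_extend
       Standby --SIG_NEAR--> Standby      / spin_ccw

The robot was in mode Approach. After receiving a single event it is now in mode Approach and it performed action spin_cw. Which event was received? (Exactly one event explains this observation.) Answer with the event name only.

SIG_OK

try SIG_FULL: (Approach, SIG_FULL) → (Recover, spin_ccw)
try SIG_NEAR: (Approach, SIG_NEAR) → (Approach, announce)
try SIG_FAR: (Approach, SIG_FAR) → (Survey, announce)
try SIG_OK: (Approach, SIG_OK) → (Approach, spin_cw)  ← matches
try SIG_FOUND: (Approach, SIG_FOUND) → (Survey, spin_ccw)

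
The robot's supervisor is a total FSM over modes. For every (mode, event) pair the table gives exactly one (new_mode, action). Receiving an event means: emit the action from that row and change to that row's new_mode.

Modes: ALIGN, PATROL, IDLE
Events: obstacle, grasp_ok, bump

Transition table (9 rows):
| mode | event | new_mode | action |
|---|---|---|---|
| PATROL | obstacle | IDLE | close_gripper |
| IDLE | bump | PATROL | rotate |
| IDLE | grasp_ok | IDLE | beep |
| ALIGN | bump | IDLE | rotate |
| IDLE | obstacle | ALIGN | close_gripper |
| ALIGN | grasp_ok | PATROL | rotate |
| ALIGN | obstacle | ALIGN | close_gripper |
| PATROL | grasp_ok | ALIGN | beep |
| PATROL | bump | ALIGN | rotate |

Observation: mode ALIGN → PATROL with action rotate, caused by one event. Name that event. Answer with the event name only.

try obstacle: (ALIGN, obstacle) → (ALIGN, close_gripper)
try grasp_ok: (ALIGN, grasp_ok) → (PATROL, rotate)  ← matches
try bump: (ALIGN, bump) → (IDLE, rotate)

grasp_ok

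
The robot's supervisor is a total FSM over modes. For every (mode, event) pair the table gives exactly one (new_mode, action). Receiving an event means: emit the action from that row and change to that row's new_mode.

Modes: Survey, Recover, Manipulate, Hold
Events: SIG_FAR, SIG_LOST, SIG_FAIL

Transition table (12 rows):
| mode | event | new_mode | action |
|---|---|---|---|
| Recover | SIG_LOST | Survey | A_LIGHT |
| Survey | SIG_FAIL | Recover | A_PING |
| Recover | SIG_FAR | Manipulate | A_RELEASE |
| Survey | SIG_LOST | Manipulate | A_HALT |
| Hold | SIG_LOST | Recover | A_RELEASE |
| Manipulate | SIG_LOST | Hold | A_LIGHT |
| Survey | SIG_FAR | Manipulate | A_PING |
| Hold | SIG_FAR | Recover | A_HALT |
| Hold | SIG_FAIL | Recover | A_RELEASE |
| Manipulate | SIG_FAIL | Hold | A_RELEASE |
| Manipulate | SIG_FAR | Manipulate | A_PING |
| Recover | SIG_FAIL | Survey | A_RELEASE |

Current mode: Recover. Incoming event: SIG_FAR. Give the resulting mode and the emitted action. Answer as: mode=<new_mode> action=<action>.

current mode = Recover; filter table to that mode:
  (Recover, SIG_LOST) → (Survey, A_LIGHT)
  (Recover, SIG_FAR) → (Manipulate, A_RELEASE)  ← event matches
  (Recover, SIG_FAIL) → (Survey, A_RELEASE)
event = SIG_FAR selects (Manipulate, A_RELEASE)

mode=Manipulate action=A_RELEASE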